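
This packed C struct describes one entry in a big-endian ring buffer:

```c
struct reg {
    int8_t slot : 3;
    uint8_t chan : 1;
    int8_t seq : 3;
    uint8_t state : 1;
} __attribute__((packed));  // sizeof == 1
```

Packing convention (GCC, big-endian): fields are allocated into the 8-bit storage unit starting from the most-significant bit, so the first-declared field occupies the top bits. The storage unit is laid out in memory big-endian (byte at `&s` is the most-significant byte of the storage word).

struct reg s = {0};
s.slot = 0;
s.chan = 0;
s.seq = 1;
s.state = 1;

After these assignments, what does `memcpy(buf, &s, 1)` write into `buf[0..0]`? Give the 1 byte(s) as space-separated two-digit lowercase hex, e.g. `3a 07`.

slot:3 = 0 → 0x0 << 5 → word 0x00
chan:1 = 0 → 0x0 << 4 → word 0x00
seq:3 = 1 → 0x1 << 1 → word 0x02
state:1 = 1 → 0x1 << 0 → word 0x03
word = 0x03 → big-endian bytes:
  [0]=0x03

03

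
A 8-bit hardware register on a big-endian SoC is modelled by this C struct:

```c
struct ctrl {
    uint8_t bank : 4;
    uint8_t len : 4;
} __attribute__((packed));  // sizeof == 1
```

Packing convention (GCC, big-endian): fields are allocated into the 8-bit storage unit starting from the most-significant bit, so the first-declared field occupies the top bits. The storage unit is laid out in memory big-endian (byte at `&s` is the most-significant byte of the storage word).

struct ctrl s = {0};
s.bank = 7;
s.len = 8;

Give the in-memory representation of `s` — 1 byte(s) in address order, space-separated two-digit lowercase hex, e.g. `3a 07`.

78

[4+:4] bank=7 & 0xf = 0x7; word=0x70
[0+:4] len=8 & 0xf = 0x8; word=0x78
word = 0x78 → big-endian bytes:
  [0]=0x78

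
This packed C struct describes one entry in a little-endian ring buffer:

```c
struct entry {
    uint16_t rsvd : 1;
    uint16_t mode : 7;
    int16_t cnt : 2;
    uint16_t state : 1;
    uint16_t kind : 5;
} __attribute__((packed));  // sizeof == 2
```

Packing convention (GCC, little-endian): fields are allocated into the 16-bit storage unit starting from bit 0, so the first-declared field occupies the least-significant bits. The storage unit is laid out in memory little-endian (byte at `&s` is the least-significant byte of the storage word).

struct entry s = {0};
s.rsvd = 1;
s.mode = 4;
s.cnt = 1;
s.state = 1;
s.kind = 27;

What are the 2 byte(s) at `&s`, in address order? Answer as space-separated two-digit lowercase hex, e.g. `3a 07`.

09 dd

[0+:1] rsvd=1 & 0x1 = 0x1; word=0x0001
[1+:7] mode=4 & 0x7f = 0x4; word=0x0009
[8+:2] cnt=1 & 0x3 = 0x1; word=0x0109
[10+:1] state=1 & 0x1 = 0x1; word=0x0509
[11+:5] kind=27 & 0x1f = 0x1b; word=0xdd09
word = 0xdd09 → little-endian bytes:
  [0]=0x09  [1]=0xdd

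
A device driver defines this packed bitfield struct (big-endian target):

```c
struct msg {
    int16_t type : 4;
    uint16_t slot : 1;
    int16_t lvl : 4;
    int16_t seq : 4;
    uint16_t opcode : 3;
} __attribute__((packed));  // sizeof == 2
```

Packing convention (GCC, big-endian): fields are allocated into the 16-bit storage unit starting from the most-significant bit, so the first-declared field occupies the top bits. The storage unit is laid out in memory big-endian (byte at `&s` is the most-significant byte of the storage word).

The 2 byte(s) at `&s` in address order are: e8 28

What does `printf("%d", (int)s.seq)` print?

[0]=0xe8 [1]=0x28 (big-endian) → word 0xe828
type [12+:4] = (word>>12) & 0xf = 14
slot [11+:1] = (word>>11) & 0x1 = 1
lvl [7+:4] = (word>>7) & 0xf = 0
seq [3+:4] = (word>>3) & 0xf = 5  ←
opcode [0+:3] = (word>>0) & 0x7 = 0
seq signed 4b, MSB=0: value = 5

5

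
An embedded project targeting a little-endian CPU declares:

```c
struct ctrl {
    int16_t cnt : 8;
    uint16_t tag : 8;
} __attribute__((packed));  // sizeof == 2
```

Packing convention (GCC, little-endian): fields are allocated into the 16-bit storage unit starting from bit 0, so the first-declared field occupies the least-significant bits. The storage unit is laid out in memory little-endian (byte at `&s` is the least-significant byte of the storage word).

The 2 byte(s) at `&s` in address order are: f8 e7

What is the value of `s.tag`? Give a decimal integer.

231

[0]=0xf8 [1]=0xe7 (little-endian) → word 0xe7f8
cnt:8 @ bit 0 → (0xe7f8>>0)&0xff = 0xf8
tag:8 @ bit 8 → (0xe7f8>>8)&0xff = 0xe7  ←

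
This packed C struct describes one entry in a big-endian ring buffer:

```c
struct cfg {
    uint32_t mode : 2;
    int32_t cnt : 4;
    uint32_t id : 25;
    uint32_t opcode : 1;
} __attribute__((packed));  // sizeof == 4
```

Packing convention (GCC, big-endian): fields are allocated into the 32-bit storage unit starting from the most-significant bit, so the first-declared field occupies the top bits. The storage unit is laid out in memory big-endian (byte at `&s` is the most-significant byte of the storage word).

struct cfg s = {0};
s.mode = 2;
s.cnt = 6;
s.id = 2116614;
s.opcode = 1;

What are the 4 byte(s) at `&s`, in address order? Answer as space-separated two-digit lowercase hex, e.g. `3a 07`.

98 40 98 0d

mode (2b) val=2 bits=0x2 at bit 30: 0x80000000
cnt (4b) val=6 bits=0x6 at bit 26: 0x98000000
id (25b) val=2116614 bits=0x204c06 at bit 1: 0x9840980c
opcode (1b) val=1 bits=0x1 at bit 0: 0x9840980d
word = 0x9840980d → big-endian bytes:
  [0]=0x98  [1]=0x40  [2]=0x98  [3]=0x0d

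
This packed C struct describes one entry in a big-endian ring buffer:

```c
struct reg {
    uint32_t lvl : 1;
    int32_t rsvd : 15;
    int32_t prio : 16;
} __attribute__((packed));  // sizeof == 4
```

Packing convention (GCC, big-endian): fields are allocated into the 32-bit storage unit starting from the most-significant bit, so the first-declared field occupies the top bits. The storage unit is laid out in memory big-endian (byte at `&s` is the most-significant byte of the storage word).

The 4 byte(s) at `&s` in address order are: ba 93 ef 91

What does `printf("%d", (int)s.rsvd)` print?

14995

[0]=0xba [1]=0x93 [2]=0xef [3]=0x91 (big-endian) → word 0xba93ef91
lvl:1 @ bit 31 → (0xba93ef91>>31)&0x1 = 0x1
rsvd:15 @ bit 16 → (0xba93ef91>>16)&0x7fff = 0x3a93  ←
prio:16 @ bit 0 → (0xba93ef91>>0)&0xffff = 0xef91
rsvd signed 15b, MSB=0: value = 14995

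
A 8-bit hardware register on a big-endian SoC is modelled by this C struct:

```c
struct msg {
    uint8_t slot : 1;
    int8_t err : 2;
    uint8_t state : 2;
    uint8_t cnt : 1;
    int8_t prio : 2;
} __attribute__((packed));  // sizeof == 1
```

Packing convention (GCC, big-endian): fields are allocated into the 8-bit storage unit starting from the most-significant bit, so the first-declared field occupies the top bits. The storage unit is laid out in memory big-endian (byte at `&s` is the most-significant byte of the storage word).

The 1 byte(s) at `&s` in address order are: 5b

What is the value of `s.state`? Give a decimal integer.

[0]=0x5b (big-endian) → word 0x5b
slot [7+:1] = (word>>7) & 0x1 = 0
err [5+:2] = (word>>5) & 0x3 = 2
state [3+:2] = (word>>3) & 0x3 = 3  ←
cnt [2+:1] = (word>>2) & 0x1 = 0
prio [0+:2] = (word>>0) & 0x3 = 3

3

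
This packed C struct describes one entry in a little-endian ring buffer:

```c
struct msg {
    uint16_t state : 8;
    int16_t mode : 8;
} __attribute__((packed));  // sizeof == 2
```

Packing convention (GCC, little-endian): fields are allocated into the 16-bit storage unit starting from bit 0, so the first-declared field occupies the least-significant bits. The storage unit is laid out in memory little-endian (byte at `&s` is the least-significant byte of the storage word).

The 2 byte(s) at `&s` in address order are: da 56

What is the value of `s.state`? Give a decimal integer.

[0]=0xda [1]=0x56 (little-endian) → word 0x56da
state:8 @ bit 0 → (0x56da>>0)&0xff = 0xda  ←
mode:8 @ bit 8 → (0x56da>>8)&0xff = 0x56

218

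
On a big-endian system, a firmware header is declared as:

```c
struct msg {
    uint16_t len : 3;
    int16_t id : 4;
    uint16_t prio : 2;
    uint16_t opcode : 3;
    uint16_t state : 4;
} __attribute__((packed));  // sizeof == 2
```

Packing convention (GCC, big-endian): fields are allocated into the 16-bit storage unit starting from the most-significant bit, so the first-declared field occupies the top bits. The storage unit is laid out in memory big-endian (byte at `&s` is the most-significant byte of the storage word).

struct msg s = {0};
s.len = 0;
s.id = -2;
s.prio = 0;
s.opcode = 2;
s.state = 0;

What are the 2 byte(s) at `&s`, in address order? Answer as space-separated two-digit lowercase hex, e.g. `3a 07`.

1c 20

len (3b) val=0 bits=0x0 at bit 13: 0x0000
id (4b) val=-2 bits=0xe at bit 9: 0x1c00
prio (2b) val=0 bits=0x0 at bit 7: 0x1c00
opcode (3b) val=2 bits=0x2 at bit 4: 0x1c20
state (4b) val=0 bits=0x0 at bit 0: 0x1c20
word = 0x1c20 → big-endian bytes:
  [0]=0x1c  [1]=0x20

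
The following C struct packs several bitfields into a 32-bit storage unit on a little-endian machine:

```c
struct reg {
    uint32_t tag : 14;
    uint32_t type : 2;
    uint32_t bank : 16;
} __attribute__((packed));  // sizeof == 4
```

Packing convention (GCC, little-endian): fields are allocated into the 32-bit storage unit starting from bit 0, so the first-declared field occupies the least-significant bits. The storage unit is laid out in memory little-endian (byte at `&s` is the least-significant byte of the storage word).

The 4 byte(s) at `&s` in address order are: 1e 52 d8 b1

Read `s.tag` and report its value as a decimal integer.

4638

[0]=0x1e [1]=0x52 [2]=0xd8 [3]=0xb1 (little-endian) → word 0xb1d8521e
tag:14 @ bit 0 → (0xb1d8521e>>0)&0x3fff = 0x121e  ←
type:2 @ bit 14 → (0xb1d8521e>>14)&0x3 = 0x1
bank:16 @ bit 16 → (0xb1d8521e>>16)&0xffff = 0xb1d8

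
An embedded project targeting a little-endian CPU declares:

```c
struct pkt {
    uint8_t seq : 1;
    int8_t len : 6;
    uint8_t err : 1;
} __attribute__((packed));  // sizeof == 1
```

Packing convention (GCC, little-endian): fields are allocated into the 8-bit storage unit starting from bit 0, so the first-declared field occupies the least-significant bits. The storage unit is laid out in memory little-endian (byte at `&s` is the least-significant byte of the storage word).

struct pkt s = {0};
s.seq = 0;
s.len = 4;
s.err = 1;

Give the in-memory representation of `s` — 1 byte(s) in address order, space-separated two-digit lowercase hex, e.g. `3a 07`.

88

seq (1b) val=0 bits=0x0 at bit 0: 0x00
len (6b) val=4 bits=0x4 at bit 1: 0x08
err (1b) val=1 bits=0x1 at bit 7: 0x88
word = 0x88 → little-endian bytes:
  [0]=0x88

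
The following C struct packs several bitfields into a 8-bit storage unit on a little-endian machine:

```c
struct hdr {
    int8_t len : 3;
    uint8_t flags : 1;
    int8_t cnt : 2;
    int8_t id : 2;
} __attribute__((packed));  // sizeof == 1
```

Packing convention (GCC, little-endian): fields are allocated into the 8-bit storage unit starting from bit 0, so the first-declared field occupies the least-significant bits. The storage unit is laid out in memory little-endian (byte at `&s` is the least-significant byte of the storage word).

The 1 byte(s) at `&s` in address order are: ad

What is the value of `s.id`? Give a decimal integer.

-2

[0]=0xad (little-endian) → word 0xad
len:3 @ bit 0 → (0xad>>0)&0x7 = 0x5
flags:1 @ bit 3 → (0xad>>3)&0x1 = 0x1
cnt:2 @ bit 4 → (0xad>>4)&0x3 = 0x2
id:2 @ bit 6 → (0xad>>6)&0x3 = 0x2  ←
id signed 2b, MSB=1: 2 - 4 = -2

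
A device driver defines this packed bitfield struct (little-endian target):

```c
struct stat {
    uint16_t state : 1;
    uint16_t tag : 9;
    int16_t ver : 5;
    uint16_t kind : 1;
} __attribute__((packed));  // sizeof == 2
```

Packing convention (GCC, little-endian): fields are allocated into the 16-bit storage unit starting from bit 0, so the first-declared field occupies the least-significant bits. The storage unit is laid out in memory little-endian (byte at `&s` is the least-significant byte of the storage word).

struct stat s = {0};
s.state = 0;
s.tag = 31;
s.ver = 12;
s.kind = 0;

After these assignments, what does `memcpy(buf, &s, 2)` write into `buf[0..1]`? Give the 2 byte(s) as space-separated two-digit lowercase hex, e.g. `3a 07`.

[0+:1] state=0 & 0x1 = 0x0; word=0x0000
[1+:9] tag=31 & 0x1ff = 0x1f; word=0x003e
[10+:5] ver=12 & 0x1f = 0xc; word=0x303e
[15+:1] kind=0 & 0x1 = 0x0; word=0x303e
word = 0x303e → little-endian bytes:
  [0]=0x3e  [1]=0x30

3e 30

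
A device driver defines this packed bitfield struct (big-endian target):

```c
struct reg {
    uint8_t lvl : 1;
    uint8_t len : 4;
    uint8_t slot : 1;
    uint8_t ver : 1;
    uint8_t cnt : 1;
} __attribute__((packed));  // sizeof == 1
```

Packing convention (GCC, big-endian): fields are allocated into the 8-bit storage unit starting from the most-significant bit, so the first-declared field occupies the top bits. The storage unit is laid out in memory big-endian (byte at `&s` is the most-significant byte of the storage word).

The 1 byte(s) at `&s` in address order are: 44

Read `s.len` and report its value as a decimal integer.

8

[0]=0x44 (big-endian) → word 0x44
lvl:1 @ bit 7 → (0x44>>7)&0x1 = 0x0
len:4 @ bit 3 → (0x44>>3)&0xf = 0x8  ←
slot:1 @ bit 2 → (0x44>>2)&0x1 = 0x1
ver:1 @ bit 1 → (0x44>>1)&0x1 = 0x0
cnt:1 @ bit 0 → (0x44>>0)&0x1 = 0x0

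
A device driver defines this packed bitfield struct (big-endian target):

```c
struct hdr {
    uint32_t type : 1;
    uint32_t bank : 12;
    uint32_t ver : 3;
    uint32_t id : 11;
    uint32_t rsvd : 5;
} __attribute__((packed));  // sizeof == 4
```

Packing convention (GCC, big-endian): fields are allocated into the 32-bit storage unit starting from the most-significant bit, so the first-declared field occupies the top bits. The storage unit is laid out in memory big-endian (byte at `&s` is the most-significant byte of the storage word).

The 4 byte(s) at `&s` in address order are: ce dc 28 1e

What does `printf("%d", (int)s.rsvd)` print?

[0]=0xce [1]=0xdc [2]=0x28 [3]=0x1e (big-endian) → word 0xcedc281e
type:1 @ bit 31 → (0xcedc281e>>31)&0x1 = 0x1
bank:12 @ bit 19 → (0xcedc281e>>19)&0xfff = 0x9db
ver:3 @ bit 16 → (0xcedc281e>>16)&0x7 = 0x4
id:11 @ bit 5 → (0xcedc281e>>5)&0x7ff = 0x140
rsvd:5 @ bit 0 → (0xcedc281e>>0)&0x1f = 0x1e  ←

30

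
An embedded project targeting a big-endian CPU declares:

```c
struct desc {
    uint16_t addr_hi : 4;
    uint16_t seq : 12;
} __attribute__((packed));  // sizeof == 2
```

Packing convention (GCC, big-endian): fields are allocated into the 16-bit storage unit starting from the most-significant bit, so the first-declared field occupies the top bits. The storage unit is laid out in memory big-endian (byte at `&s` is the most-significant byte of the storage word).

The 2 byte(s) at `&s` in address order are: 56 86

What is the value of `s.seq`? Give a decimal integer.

1670

[0]=0x56 [1]=0x86 (big-endian) → word 0x5686
addr_hi [12+:4] = (word>>12) & 0xf = 5
seq [0+:12] = (word>>0) & 0xfff = 1670  ←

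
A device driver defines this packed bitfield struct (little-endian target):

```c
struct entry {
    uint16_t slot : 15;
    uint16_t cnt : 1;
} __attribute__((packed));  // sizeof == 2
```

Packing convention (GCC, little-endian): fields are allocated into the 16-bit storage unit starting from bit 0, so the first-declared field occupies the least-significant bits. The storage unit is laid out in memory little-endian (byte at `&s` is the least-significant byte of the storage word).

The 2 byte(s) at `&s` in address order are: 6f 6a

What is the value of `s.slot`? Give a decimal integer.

[0]=0x6f [1]=0x6a (little-endian) → word 0x6a6f
slot:15 @ bit 0 → (0x6a6f>>0)&0x7fff = 0x6a6f  ←
cnt:1 @ bit 15 → (0x6a6f>>15)&0x1 = 0x0

27247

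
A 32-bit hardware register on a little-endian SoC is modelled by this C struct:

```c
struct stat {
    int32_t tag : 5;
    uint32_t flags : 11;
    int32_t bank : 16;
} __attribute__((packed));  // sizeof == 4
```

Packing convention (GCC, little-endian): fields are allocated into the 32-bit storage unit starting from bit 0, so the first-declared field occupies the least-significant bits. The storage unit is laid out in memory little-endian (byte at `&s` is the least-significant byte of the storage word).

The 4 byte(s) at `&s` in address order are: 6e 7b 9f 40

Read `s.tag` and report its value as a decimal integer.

14

[0]=0x6e [1]=0x7b [2]=0x9f [3]=0x40 (little-endian) → word 0x409f7b6e
tag:5 @ bit 0 → (0x409f7b6e>>0)&0x1f = 0xe  ←
flags:11 @ bit 5 → (0x409f7b6e>>5)&0x7ff = 0x3db
bank:16 @ bit 16 → (0x409f7b6e>>16)&0xffff = 0x409f
tag signed 5b, MSB=0: value = 14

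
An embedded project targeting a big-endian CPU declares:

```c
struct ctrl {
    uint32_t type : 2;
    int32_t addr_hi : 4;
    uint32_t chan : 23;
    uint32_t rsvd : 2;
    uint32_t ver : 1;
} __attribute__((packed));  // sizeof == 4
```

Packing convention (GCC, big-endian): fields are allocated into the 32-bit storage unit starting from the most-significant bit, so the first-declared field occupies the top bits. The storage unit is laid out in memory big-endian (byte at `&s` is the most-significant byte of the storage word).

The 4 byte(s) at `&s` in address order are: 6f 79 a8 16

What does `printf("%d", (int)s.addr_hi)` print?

-5

[0]=0x6f [1]=0x79 [2]=0xa8 [3]=0x16 (big-endian) → word 0x6f79a816
type:2 @ bit 30 → (0x6f79a816>>30)&0x3 = 0x1
addr_hi:4 @ bit 26 → (0x6f79a816>>26)&0xf = 0xb  ←
chan:23 @ bit 3 → (0x6f79a816>>3)&0x7fffff = 0x6f3502
rsvd:2 @ bit 1 → (0x6f79a816>>1)&0x3 = 0x3
ver:1 @ bit 0 → (0x6f79a816>>0)&0x1 = 0x0
addr_hi signed 4b, MSB=1: 11 - 16 = -5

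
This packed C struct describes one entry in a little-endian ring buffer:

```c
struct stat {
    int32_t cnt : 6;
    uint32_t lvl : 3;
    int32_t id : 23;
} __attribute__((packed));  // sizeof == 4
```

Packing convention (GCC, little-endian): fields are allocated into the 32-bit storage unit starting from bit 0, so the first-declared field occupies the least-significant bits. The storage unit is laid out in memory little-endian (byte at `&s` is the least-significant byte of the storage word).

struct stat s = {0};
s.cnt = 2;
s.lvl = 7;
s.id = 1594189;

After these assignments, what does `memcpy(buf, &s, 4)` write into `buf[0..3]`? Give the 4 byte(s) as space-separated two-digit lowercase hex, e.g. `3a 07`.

c2 9b a6 30

[0+:6] cnt=2 & 0x3f = 0x2; word=0x00000002
[6+:3] lvl=7 & 0x7 = 0x7; word=0x000001c2
[9+:23] id=1594189 & 0x7fffff = 0x18534d; word=0x30a69bc2
word = 0x30a69bc2 → little-endian bytes:
  [0]=0xc2  [1]=0x9b  [2]=0xa6  [3]=0x30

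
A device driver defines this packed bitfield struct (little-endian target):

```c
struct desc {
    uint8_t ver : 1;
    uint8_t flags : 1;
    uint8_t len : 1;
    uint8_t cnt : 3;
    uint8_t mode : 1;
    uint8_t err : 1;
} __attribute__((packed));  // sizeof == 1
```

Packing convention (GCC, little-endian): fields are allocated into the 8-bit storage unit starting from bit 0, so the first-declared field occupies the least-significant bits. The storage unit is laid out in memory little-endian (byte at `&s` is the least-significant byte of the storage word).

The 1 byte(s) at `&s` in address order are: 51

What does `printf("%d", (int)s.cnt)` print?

[0]=0x51 (little-endian) → word 0x51
ver:1 @ bit 0 → (0x51>>0)&0x1 = 0x1
flags:1 @ bit 1 → (0x51>>1)&0x1 = 0x0
len:1 @ bit 2 → (0x51>>2)&0x1 = 0x0
cnt:3 @ bit 3 → (0x51>>3)&0x7 = 0x2  ←
mode:1 @ bit 6 → (0x51>>6)&0x1 = 0x1
err:1 @ bit 7 → (0x51>>7)&0x1 = 0x0

2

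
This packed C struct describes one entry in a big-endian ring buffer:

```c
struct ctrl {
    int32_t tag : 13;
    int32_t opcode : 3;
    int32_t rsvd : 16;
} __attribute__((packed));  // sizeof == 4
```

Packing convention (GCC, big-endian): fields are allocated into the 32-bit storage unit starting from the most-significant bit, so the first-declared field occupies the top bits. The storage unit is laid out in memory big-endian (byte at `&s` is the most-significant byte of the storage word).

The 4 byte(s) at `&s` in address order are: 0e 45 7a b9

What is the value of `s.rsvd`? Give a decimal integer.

[0]=0x0e [1]=0x45 [2]=0x7a [3]=0xb9 (big-endian) → word 0x0e457ab9
tag:13 @ bit 19 → (0x0e457ab9>>19)&0x1fff = 0x1c8
opcode:3 @ bit 16 → (0x0e457ab9>>16)&0x7 = 0x5
rsvd:16 @ bit 0 → (0x0e457ab9>>0)&0xffff = 0x7ab9  ←
rsvd signed 16b, MSB=0: value = 31417

31417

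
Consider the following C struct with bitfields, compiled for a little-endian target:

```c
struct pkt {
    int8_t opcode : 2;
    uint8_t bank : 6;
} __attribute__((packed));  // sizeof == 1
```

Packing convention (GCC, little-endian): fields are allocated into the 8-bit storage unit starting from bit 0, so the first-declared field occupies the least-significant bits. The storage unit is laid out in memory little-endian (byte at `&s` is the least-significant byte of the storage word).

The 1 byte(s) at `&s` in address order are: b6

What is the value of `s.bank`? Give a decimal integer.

45

[0]=0xb6 (little-endian) → word 0xb6
opcode [0+:2] = (word>>0) & 0x3 = 2
bank [2+:6] = (word>>2) & 0x3f = 45  ←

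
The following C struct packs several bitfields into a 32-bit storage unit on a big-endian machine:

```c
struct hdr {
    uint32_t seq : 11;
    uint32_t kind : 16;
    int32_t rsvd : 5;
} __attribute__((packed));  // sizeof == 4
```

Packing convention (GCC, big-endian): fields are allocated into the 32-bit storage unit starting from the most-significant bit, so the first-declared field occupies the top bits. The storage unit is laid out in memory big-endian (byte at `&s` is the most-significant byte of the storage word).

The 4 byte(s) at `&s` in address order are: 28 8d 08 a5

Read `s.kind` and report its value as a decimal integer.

26693

[0]=0x28 [1]=0x8d [2]=0x08 [3]=0xa5 (big-endian) → word 0x288d08a5
seq:11 @ bit 21 → (0x288d08a5>>21)&0x7ff = 0x144
kind:16 @ bit 5 → (0x288d08a5>>5)&0xffff = 0x6845  ←
rsvd:5 @ bit 0 → (0x288d08a5>>0)&0x1f = 0x5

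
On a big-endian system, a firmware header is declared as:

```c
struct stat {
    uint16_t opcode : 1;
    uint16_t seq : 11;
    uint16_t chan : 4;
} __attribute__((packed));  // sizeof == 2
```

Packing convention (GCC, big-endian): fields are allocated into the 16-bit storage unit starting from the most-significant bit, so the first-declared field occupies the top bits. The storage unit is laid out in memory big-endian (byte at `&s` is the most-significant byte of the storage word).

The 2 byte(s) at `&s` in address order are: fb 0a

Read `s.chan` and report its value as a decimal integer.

10

[0]=0xfb [1]=0x0a (big-endian) → word 0xfb0a
opcode [15+:1] = (word>>15) & 0x1 = 1
seq [4+:11] = (word>>4) & 0x7ff = 1968
chan [0+:4] = (word>>0) & 0xf = 10  ←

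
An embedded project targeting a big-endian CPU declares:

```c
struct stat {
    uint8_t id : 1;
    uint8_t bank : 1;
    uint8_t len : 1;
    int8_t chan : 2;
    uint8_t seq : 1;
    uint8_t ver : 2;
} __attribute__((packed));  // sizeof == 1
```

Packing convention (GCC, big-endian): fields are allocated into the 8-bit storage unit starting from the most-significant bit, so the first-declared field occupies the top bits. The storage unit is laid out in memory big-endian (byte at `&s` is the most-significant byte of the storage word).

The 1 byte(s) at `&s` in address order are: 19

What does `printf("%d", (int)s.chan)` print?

-1

[0]=0x19 (big-endian) → word 0x19
id [7+:1] = (word>>7) & 0x1 = 0
bank [6+:1] = (word>>6) & 0x1 = 0
len [5+:1] = (word>>5) & 0x1 = 0
chan [3+:2] = (word>>3) & 0x3 = 3  ←
seq [2+:1] = (word>>2) & 0x1 = 0
ver [0+:2] = (word>>0) & 0x3 = 1
chan signed 2b, MSB=1: 3 - 4 = -1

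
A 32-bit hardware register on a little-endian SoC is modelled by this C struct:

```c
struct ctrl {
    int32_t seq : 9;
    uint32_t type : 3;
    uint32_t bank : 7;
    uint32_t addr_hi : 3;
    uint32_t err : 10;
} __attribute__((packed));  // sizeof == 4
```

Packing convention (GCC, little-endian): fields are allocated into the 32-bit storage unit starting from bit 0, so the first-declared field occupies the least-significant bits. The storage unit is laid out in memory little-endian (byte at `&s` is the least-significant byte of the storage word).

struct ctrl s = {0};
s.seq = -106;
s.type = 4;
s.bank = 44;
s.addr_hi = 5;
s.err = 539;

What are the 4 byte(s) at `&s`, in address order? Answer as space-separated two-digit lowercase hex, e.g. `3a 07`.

seq (9b) val=-106 bits=0x196 at bit 0: 0x00000196
type (3b) val=4 bits=0x4 at bit 9: 0x00000996
bank (7b) val=44 bits=0x2c at bit 12: 0x0002c996
addr_hi (3b) val=5 bits=0x5 at bit 19: 0x002ac996
err (10b) val=539 bits=0x21b at bit 22: 0x86eac996
word = 0x86eac996 → little-endian bytes:
  [0]=0x96  [1]=0xc9  [2]=0xea  [3]=0x86

96 c9 ea 86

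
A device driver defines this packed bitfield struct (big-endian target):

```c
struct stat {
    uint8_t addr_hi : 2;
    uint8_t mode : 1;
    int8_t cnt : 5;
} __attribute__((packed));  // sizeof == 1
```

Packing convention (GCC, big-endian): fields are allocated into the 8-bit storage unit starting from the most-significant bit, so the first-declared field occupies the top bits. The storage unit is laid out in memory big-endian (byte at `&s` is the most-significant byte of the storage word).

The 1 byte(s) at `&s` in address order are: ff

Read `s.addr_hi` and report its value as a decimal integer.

3

[0]=0xff (big-endian) → word 0xff
addr_hi:2 @ bit 6 → (0xff>>6)&0x3 = 0x3  ←
mode:1 @ bit 5 → (0xff>>5)&0x1 = 0x1
cnt:5 @ bit 0 → (0xff>>0)&0x1f = 0x1f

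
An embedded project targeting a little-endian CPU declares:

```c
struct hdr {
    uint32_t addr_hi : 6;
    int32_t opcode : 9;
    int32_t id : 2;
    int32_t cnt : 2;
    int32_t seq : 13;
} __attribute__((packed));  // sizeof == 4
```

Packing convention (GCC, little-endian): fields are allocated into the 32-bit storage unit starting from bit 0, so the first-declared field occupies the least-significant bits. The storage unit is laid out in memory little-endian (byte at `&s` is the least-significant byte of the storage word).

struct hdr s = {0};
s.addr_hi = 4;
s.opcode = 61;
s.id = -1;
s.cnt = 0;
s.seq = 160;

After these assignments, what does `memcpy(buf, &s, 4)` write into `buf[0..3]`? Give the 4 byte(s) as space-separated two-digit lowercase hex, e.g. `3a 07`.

[0+:6] addr_hi=4 & 0x3f = 0x4; word=0x00000004
[6+:9] opcode=61 & 0x1ff = 0x3d; word=0x00000f44
[15+:2] id=-1 & 0x3 = 0x3; word=0x00018f44
[17+:2] cnt=0 & 0x3 = 0x0; word=0x00018f44
[19+:13] seq=160 & 0x1fff = 0xa0; word=0x05018f44
word = 0x05018f44 → little-endian bytes:
  [0]=0x44  [1]=0x8f  [2]=0x01  [3]=0x05

44 8f 01 05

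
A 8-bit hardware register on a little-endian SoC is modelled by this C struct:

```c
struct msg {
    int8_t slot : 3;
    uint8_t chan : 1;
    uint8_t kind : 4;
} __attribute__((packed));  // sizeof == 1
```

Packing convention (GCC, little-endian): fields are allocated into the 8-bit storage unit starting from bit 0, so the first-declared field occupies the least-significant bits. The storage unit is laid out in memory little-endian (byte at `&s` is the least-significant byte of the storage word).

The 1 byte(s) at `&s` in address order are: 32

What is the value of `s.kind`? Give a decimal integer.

3

[0]=0x32 (little-endian) → word 0x32
slot [0+:3] = (word>>0) & 0x7 = 2
chan [3+:1] = (word>>3) & 0x1 = 0
kind [4+:4] = (word>>4) & 0xf = 3  ←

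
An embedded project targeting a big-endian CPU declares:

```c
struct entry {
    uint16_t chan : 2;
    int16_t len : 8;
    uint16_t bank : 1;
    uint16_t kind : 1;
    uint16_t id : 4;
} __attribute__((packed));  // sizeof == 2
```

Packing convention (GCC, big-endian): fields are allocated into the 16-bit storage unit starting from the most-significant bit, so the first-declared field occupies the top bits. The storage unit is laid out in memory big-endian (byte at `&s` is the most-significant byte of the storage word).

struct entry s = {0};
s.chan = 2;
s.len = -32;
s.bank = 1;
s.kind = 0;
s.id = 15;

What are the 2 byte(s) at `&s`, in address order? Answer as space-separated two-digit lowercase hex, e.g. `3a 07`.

b8 2f

chan:2 = 2 → 0x2 << 14 → word 0x8000
len:8 = -32 → 0xe0 << 6 → word 0xb800
bank:1 = 1 → 0x1 << 5 → word 0xb820
kind:1 = 0 → 0x0 << 4 → word 0xb820
id:4 = 15 → 0xf << 0 → word 0xb82f
word = 0xb82f → big-endian bytes:
  [0]=0xb8  [1]=0x2f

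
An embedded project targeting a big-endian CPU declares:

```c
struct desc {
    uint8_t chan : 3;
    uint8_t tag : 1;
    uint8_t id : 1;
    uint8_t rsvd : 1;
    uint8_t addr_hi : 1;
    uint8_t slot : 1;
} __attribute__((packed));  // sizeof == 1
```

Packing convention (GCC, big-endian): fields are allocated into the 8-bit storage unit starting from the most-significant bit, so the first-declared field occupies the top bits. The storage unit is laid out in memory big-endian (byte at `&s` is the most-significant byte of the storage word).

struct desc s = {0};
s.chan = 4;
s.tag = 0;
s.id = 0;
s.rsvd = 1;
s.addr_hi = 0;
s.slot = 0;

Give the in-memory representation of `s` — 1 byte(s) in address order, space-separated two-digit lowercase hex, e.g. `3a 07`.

84

[5+:3] chan=4 & 0x7 = 0x4; word=0x80
[4+:1] tag=0 & 0x1 = 0x0; word=0x80
[3+:1] id=0 & 0x1 = 0x0; word=0x80
[2+:1] rsvd=1 & 0x1 = 0x1; word=0x84
[1+:1] addr_hi=0 & 0x1 = 0x0; word=0x84
[0+:1] slot=0 & 0x1 = 0x0; word=0x84
word = 0x84 → big-endian bytes:
  [0]=0x84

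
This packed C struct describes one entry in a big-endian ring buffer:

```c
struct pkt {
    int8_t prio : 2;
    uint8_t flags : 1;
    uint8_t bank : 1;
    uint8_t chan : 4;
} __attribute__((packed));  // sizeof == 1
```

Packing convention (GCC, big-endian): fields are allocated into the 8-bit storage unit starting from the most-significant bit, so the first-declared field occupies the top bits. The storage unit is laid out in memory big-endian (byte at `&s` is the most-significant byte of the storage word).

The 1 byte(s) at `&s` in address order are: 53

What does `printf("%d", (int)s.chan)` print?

3

[0]=0x53 (big-endian) → word 0x53
prio:2 @ bit 6 → (0x53>>6)&0x3 = 0x1
flags:1 @ bit 5 → (0x53>>5)&0x1 = 0x0
bank:1 @ bit 4 → (0x53>>4)&0x1 = 0x1
chan:4 @ bit 0 → (0x53>>0)&0xf = 0x3  ←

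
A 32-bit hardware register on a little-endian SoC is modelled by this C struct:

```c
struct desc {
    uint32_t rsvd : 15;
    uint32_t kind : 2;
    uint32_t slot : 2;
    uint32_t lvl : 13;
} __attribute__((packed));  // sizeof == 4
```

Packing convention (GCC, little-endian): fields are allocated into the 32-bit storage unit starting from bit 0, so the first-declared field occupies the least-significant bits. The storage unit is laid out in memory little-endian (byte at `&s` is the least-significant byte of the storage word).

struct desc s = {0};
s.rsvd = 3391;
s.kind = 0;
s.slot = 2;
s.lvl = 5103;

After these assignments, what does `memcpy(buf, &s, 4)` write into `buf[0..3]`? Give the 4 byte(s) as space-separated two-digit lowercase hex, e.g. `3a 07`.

3f 0d 7c 9f

rsvd (15b) val=3391 bits=0xd3f at bit 0: 0x00000d3f
kind (2b) val=0 bits=0x0 at bit 15: 0x00000d3f
slot (2b) val=2 bits=0x2 at bit 17: 0x00040d3f
lvl (13b) val=5103 bits=0x13ef at bit 19: 0x9f7c0d3f
word = 0x9f7c0d3f → little-endian bytes:
  [0]=0x3f  [1]=0x0d  [2]=0x7c  [3]=0x9f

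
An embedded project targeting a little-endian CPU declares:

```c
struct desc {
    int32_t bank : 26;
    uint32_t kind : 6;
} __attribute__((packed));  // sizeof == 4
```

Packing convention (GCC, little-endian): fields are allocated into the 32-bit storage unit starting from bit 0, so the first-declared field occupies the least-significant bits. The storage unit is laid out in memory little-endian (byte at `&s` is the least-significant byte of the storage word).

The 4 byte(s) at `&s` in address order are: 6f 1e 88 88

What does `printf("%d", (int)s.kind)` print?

34

[0]=0x6f [1]=0x1e [2]=0x88 [3]=0x88 (little-endian) → word 0x88881e6f
bank:26 @ bit 0 → (0x88881e6f>>0)&0x3ffffff = 0x881e6f
kind:6 @ bit 26 → (0x88881e6f>>26)&0x3f = 0x22  ←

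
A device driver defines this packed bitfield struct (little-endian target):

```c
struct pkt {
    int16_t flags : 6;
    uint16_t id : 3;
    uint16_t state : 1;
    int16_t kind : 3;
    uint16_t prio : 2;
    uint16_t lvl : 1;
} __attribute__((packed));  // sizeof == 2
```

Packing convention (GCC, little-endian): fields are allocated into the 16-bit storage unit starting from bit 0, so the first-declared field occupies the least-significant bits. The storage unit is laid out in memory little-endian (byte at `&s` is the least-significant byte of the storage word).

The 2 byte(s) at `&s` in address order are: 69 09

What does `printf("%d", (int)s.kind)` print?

[0]=0x69 [1]=0x09 (little-endian) → word 0x0969
flags:6 @ bit 0 → (0x0969>>0)&0x3f = 0x29
id:3 @ bit 6 → (0x0969>>6)&0x7 = 0x5
state:1 @ bit 9 → (0x0969>>9)&0x1 = 0x0
kind:3 @ bit 10 → (0x0969>>10)&0x7 = 0x2  ←
prio:2 @ bit 13 → (0x0969>>13)&0x3 = 0x0
lvl:1 @ bit 15 → (0x0969>>15)&0x1 = 0x0
kind signed 3b, MSB=0: value = 2

2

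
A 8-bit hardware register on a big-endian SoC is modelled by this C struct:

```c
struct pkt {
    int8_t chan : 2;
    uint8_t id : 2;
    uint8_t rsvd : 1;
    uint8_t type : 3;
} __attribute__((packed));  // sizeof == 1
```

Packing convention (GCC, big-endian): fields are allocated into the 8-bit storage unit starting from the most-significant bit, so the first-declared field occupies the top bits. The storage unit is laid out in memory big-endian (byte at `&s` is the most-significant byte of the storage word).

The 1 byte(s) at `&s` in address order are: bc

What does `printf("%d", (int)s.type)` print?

4

[0]=0xbc (big-endian) → word 0xbc
chan:2 @ bit 6 → (0xbc>>6)&0x3 = 0x2
id:2 @ bit 4 → (0xbc>>4)&0x3 = 0x3
rsvd:1 @ bit 3 → (0xbc>>3)&0x1 = 0x1
type:3 @ bit 0 → (0xbc>>0)&0x7 = 0x4  ←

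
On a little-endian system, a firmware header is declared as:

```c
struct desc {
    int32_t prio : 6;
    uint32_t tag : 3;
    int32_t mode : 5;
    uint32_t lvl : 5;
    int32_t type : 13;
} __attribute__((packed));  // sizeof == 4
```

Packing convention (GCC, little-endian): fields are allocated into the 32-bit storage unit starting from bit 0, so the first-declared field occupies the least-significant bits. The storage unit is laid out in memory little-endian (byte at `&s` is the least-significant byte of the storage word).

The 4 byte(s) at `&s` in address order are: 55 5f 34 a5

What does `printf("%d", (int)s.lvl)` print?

[0]=0x55 [1]=0x5f [2]=0x34 [3]=0xa5 (little-endian) → word 0xa5345f55
prio [0+:6] = (word>>0) & 0x3f = 21
tag [6+:3] = (word>>6) & 0x7 = 5
mode [9+:5] = (word>>9) & 0x1f = 15
lvl [14+:5] = (word>>14) & 0x1f = 17  ←
type [19+:13] = (word>>19) & 0x1fff = 5286

17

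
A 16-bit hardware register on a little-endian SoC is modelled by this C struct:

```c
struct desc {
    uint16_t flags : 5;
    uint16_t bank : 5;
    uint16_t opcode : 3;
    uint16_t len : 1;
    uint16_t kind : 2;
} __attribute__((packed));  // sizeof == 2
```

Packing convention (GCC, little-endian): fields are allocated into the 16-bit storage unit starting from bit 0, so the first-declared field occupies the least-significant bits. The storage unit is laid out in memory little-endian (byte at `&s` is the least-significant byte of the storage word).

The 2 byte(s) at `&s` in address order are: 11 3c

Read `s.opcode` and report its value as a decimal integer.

[0]=0x11 [1]=0x3c (little-endian) → word 0x3c11
flags [0+:5] = (word>>0) & 0x1f = 17
bank [5+:5] = (word>>5) & 0x1f = 0
opcode [10+:3] = (word>>10) & 0x7 = 7  ←
len [13+:1] = (word>>13) & 0x1 = 1
kind [14+:2] = (word>>14) & 0x3 = 0

7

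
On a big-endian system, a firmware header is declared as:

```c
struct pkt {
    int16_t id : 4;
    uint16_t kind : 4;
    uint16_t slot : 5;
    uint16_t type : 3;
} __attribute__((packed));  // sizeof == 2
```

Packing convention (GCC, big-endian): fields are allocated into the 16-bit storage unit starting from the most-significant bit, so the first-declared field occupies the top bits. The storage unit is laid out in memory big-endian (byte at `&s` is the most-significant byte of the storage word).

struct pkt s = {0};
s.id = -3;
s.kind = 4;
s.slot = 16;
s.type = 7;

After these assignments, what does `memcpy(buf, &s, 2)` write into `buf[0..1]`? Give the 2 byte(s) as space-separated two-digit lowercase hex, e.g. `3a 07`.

d4 87

id (4b) val=-3 bits=0xd at bit 12: 0xd000
kind (4b) val=4 bits=0x4 at bit 8: 0xd400
slot (5b) val=16 bits=0x10 at bit 3: 0xd480
type (3b) val=7 bits=0x7 at bit 0: 0xd487
word = 0xd487 → big-endian bytes:
  [0]=0xd4  [1]=0x87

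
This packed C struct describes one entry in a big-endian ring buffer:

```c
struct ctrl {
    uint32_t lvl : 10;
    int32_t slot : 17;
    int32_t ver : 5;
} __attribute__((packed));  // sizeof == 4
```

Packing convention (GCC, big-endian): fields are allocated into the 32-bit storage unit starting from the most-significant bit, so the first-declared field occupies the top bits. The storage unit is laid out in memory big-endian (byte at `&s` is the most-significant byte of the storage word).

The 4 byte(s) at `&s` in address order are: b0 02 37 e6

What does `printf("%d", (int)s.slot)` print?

[0]=0xb0 [1]=0x02 [2]=0x37 [3]=0xe6 (big-endian) → word 0xb00237e6
lvl [22+:10] = (word>>22) & 0x3ff = 704
slot [5+:17] = (word>>5) & 0x1ffff = 4543  ←
ver [0+:5] = (word>>0) & 0x1f = 6
slot signed 17b, MSB=0: value = 4543

4543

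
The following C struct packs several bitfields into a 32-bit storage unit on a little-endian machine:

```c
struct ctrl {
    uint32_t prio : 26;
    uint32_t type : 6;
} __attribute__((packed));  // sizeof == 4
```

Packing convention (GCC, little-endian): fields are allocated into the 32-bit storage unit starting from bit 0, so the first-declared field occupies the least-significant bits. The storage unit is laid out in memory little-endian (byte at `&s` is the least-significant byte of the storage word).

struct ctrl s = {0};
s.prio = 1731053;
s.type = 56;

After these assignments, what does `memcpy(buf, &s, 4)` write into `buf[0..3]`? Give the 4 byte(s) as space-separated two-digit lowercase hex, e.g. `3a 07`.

ed 69 1a e0

[0+:26] prio=1731053 & 0x3ffffff = 0x1a69ed; word=0x001a69ed
[26+:6] type=56 & 0x3f = 0x38; word=0xe01a69ed
word = 0xe01a69ed → little-endian bytes:
  [0]=0xed  [1]=0x69  [2]=0x1a  [3]=0xe0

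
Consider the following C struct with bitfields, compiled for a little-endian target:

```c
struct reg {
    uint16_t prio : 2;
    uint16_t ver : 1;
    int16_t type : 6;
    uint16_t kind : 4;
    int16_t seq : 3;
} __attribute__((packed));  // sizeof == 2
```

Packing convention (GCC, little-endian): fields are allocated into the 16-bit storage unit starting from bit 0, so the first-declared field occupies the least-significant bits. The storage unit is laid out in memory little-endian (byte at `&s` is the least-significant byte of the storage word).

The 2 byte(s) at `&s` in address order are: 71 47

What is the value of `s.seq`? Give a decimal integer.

[0]=0x71 [1]=0x47 (little-endian) → word 0x4771
prio:2 @ bit 0 → (0x4771>>0)&0x3 = 0x1
ver:1 @ bit 2 → (0x4771>>2)&0x1 = 0x0
type:6 @ bit 3 → (0x4771>>3)&0x3f = 0x2e
kind:4 @ bit 9 → (0x4771>>9)&0xf = 0x3
seq:3 @ bit 13 → (0x4771>>13)&0x7 = 0x2  ←
seq signed 3b, MSB=0: value = 2

2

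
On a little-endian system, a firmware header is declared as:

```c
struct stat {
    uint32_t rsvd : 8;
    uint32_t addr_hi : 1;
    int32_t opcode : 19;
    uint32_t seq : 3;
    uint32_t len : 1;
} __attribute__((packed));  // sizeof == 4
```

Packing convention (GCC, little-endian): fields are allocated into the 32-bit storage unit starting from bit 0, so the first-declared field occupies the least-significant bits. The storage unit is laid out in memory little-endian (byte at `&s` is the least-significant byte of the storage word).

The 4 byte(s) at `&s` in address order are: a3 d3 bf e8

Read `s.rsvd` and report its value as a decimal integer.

[0]=0xa3 [1]=0xd3 [2]=0xbf [3]=0xe8 (little-endian) → word 0xe8bfd3a3
rsvd [0+:8] = (word>>0) & 0xff = 163  ←
addr_hi [8+:1] = (word>>8) & 0x1 = 1
opcode [9+:19] = (word>>9) & 0x7ffff = 286697
seq [28+:3] = (word>>28) & 0x7 = 6
len [31+:1] = (word>>31) & 0x1 = 1

163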